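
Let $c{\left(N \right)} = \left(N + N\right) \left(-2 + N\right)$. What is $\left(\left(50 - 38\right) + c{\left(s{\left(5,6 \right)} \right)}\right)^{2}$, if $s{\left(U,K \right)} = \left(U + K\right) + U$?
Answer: $211600$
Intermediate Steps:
$s{\left(U,K \right)} = K + 2 U$ ($s{\left(U,K \right)} = \left(K + U\right) + U = K + 2 U$)
$c{\left(N \right)} = 2 N \left(-2 + N\right)$
$\left(\left(50 - 38\right) + c{\left(s{\left(5,6 \right)} \right)}\right)^{2} = \left(\left(50 - 38\right) + 2 \left(6 + 2 \cdot 5\right) \left(-2 + \left(6 + 2 \cdot 5\right)\right)\right)^{2} = \left(\left(50 - 38\right) + 2 \left(6 + 10\right) \left(-2 + \left(6 + 10\right)\right)\right)^{2} = \left(12 + 2 \cdot 16 \left(-2 + 16\right)\right)^{2} = \left(12 + 2 \cdot 16 \cdot 14\right)^{2} = \left(12 + 448\right)^{2} = 460^{2} = 211600$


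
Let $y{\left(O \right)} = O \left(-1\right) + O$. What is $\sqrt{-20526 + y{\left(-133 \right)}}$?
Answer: $i \sqrt{20526} \approx 143.27 i$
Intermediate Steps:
$y{\left(O \right)} = 0$ ($y{\left(O \right)} = - O + O = 0$)
$\sqrt{-20526 + y{\left(-133 \right)}} = \sqrt{-20526 + 0} = \sqrt{-20526} = i \sqrt{20526}$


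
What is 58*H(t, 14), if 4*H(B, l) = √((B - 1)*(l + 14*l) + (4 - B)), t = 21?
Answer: 29*√4183/2 ≈ 937.80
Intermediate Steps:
H(B, l) = √(4 - B + 15*l*(-1 + B))/4 (H(B, l) = √((B - 1)*(l + 14*l) + (4 - B))/4 = √((-1 + B)*(15*l) + (4 - B))/4 = √(15*l*(-1 + B) + (4 - B))/4 = √(4 - B + 15*l*(-1 + B))/4)
58*H(t, 14) = 58*(√(4 - 1*21 - 15*14 + 15*21*14)/4) = 58*(√(4 - 21 - 210 + 4410)/4) = 58*(√4183/4) = 29*√4183/2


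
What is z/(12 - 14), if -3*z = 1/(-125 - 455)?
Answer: -1/3480 ≈ -0.00028736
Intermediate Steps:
z = 1/1740 (z = -1/(3*(-125 - 455)) = -1/3/(-580) = -1/3*(-1/580) = 1/1740 ≈ 0.00057471)
z/(12 - 14) = 1/(1740*(12 - 14)) = (1/1740)/(-2) = (1/1740)*(-1/2) = -1/3480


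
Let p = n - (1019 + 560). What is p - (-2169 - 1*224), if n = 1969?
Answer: 2783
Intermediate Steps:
p = 390 (p = 1969 - (1019 + 560) = 1969 - 1*1579 = 1969 - 1579 = 390)
p - (-2169 - 1*224) = 390 - (-2169 - 1*224) = 390 - (-2169 - 224) = 390 - 1*(-2393) = 390 + 2393 = 2783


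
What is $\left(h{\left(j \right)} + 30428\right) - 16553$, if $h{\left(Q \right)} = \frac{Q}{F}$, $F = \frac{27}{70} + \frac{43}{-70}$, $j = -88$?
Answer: $14260$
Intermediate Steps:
$F = - \frac{8}{35}$ ($F = 27 \cdot \frac{1}{70} + 43 \left(- \frac{1}{70}\right) = \frac{27}{70} - \frac{43}{70} = - \frac{8}{35} \approx -0.22857$)
$h{\left(Q \right)} = - \frac{35 Q}{8}$ ($h{\left(Q \right)} = \frac{Q}{- \frac{8}{35}} = Q \left(- \frac{35}{8}\right) = - \frac{35 Q}{8}$)
$\left(h{\left(j \right)} + 30428\right) - 16553 = \left(\left(- \frac{35}{8}\right) \left(-88\right) + 30428\right) - 16553 = \left(385 + 30428\right) - 16553 = 30813 - 16553 = 14260$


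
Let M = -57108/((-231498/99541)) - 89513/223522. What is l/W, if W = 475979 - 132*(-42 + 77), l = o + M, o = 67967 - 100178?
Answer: -9432028919947/580724343164862 ≈ -0.016242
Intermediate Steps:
M = 211768271500157/8624149326 (M = -57108/((-231498*1/99541)) - 89513*1/223522 = -57108/(-231498/99541) - 89513/223522 = -57108*(-99541/231498) - 89513/223522 = 947431238/38583 - 89513/223522 = 211768271500157/8624149326 ≈ 24555.)
o = -32211
l = -66024202439629/8624149326 (l = -32211 + 211768271500157/8624149326 = -66024202439629/8624149326 ≈ -7655.7)
W = 471359 (W = 475979 - 132*35 = 475979 - 4620 = 471359)
l/W = -66024202439629/8624149326/471359 = -66024202439629/8624149326*1/471359 = -9432028919947/580724343164862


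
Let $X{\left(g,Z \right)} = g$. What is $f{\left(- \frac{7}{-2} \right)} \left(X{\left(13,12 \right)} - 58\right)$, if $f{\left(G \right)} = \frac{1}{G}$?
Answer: $- \frac{90}{7} \approx -12.857$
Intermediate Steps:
$f{\left(- \frac{7}{-2} \right)} \left(X{\left(13,12 \right)} - 58\right) = \frac{13 - 58}{\left(-7\right) \frac{1}{-2}} = \frac{1}{\left(-7\right) \left(- \frac{1}{2}\right)} \left(-45\right) = \frac{1}{\frac{7}{2}} \left(-45\right) = \frac{2}{7} \left(-45\right) = - \frac{90}{7}$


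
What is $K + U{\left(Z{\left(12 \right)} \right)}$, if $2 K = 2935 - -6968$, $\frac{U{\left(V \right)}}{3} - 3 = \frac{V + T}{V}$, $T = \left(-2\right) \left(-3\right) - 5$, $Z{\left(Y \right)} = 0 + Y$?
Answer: $\frac{19855}{4} \approx 4963.8$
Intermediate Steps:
$Z{\left(Y \right)} = Y$
$T = 1$ ($T = 6 - 5 = 1$)
$U{\left(V \right)} = 9 + \frac{3 \left(1 + V\right)}{V}$ ($U{\left(V \right)} = 9 + 3 \frac{V + 1}{V} = 9 + 3 \frac{1 + V}{V} = 9 + \frac{3 \left(1 + V\right)}{V}$)
$K = \frac{9903}{2}$ ($K = \frac{2935 - -6968}{2} = \frac{2935 + 6968}{2} = \frac{1}{2} \cdot 9903 = \frac{9903}{2} \approx 4951.5$)
$K + U{\left(Z{\left(12 \right)} \right)} = \frac{9903}{2} + \left(12 + \frac{3}{12}\right) = \frac{9903}{2} + \left(12 + 3 \cdot \frac{1}{12}\right) = \frac{9903}{2} + \left(12 + \frac{1}{4}\right) = \frac{9903}{2} + \frac{49}{4} = \frac{19855}{4}$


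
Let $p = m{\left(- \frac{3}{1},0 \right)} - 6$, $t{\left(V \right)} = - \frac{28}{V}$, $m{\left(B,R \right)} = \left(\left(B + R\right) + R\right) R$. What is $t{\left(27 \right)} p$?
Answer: $\frac{56}{9} \approx 6.2222$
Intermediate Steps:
$m{\left(B,R \right)} = R \left(B + 2 R\right)$ ($m{\left(B,R \right)} = \left(B + 2 R\right) R = R \left(B + 2 R\right)$)
$p = -6$ ($p = 0 \left(- \frac{3}{1} + 2 \cdot 0\right) - 6 = 0 \left(\left(-3\right) 1 + 0\right) - 6 = 0 \left(-3 + 0\right) - 6 = 0 \left(-3\right) - 6 = 0 - 6 = -6$)
$t{\left(27 \right)} p = - \frac{28}{27} \left(-6\right) = \left(-28\right) \frac{1}{27} \left(-6\right) = \left(- \frac{28}{27}\right) \left(-6\right) = \frac{56}{9}$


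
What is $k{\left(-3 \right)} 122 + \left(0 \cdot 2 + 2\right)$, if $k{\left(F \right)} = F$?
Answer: $-364$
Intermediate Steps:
$k{\left(-3 \right)} 122 + \left(0 \cdot 2 + 2\right) = \left(-3\right) 122 + \left(0 \cdot 2 + 2\right) = -366 + \left(0 + 2\right) = -366 + 2 = -364$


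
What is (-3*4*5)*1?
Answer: -60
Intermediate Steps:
(-3*4*5)*1 = -12*5*1 = -60*1 = -60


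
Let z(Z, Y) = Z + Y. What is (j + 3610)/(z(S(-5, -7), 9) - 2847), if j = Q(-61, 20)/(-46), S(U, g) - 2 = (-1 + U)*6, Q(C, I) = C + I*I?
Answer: -165721/132112 ≈ -1.2544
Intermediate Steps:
Q(C, I) = C + I²
S(U, g) = -4 + 6*U (S(U, g) = 2 + (-1 + U)*6 = 2 + (-6 + 6*U) = -4 + 6*U)
j = -339/46 (j = (-61 + 20²)/(-46) = (-61 + 400)*(-1/46) = 339*(-1/46) = -339/46 ≈ -7.3696)
z(Z, Y) = Y + Z
(j + 3610)/(z(S(-5, -7), 9) - 2847) = (-339/46 + 3610)/((9 + (-4 + 6*(-5))) - 2847) = 165721/(46*((9 + (-4 - 30)) - 2847)) = 165721/(46*((9 - 34) - 2847)) = 165721/(46*(-25 - 2847)) = (165721/46)/(-2872) = (165721/46)*(-1/2872) = -165721/132112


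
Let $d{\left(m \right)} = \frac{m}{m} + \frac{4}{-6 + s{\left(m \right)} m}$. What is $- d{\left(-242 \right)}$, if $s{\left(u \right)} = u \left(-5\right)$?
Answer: $- \frac{146411}{146413} \approx -0.99999$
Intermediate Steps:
$s{\left(u \right)} = - 5 u$
$d{\left(m \right)} = 1 + \frac{4}{-6 - 5 m^{2}}$ ($d{\left(m \right)} = \frac{m}{m} + \frac{4}{-6 + - 5 m m} = 1 + \frac{4}{-6 - 5 m^{2}}$)
$- d{\left(-242 \right)} = - \frac{2 + 5 \left(-242\right)^{2}}{6 + 5 \left(-242\right)^{2}} = - \frac{2 + 5 \cdot 58564}{6 + 5 \cdot 58564} = - \frac{2 + 292820}{6 + 292820} = - \frac{292822}{292826} = \left(-1\right) \frac{146411}{146413} = - \frac{146411}{146413}$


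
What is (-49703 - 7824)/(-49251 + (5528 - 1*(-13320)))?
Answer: 57527/30403 ≈ 1.8921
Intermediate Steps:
(-49703 - 7824)/(-49251 + (5528 - 1*(-13320))) = -57527/(-49251 + (5528 + 13320)) = -57527/(-49251 + 18848) = -57527/(-30403) = -57527*(-1/30403) = 57527/30403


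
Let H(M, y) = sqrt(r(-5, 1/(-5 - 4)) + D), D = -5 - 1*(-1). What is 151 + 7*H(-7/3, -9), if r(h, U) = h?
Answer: 151 + 21*I ≈ 151.0 + 21.0*I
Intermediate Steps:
D = -4 (D = -5 + 1 = -4)
H(M, y) = 3*I (H(M, y) = sqrt(-5 - 4) = sqrt(-9) = 3*I)
151 + 7*H(-7/3, -9) = 151 + 7*(3*I) = 151 + 21*I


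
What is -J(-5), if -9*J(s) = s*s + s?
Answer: 20/9 ≈ 2.2222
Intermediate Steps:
J(s) = -s/9 - s²/9 (J(s) = -(s*s + s)/9 = -(s² + s)/9 = -(s + s²)/9 = -s/9 - s²/9)
-J(-5) = -(-1)*(-5)*(1 - 5)/9 = -(-1)*(-5)*(-4)/9 = -1*(-20/9) = 20/9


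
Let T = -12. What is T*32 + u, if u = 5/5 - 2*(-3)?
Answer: -377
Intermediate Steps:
u = 7 (u = 5*(⅕) - 2*(-3) = 1 + 6 = 7)
T*32 + u = -12*32 + 7 = -384 + 7 = -377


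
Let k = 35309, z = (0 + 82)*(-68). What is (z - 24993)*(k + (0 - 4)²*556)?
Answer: -1351302645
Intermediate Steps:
z = -5576 (z = 82*(-68) = -5576)
(z - 24993)*(k + (0 - 4)²*556) = (-5576 - 24993)*(35309 + (0 - 4)²*556) = -30569*(35309 + (-4)²*556) = -30569*(35309 + 16*556) = -30569*(35309 + 8896) = -30569*44205 = -1351302645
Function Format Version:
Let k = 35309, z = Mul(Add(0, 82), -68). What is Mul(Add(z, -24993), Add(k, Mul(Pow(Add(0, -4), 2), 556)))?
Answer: -1351302645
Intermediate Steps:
z = -5576 (z = Mul(82, -68) = -5576)
Mul(Add(z, -24993), Add(k, Mul(Pow(Add(0, -4), 2), 556))) = Mul(Add(-5576, -24993), Add(35309, Mul(Pow(Add(0, -4), 2), 556))) = Mul(-30569, Add(35309, Mul(Pow(-4, 2), 556))) = Mul(-30569, Add(35309, Mul(16, 556))) = Mul(-30569, Add(35309, 8896)) = Mul(-30569, 44205) = -1351302645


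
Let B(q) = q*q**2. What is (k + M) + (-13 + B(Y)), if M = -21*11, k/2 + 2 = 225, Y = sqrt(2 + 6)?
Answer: 202 + 16*sqrt(2) ≈ 224.63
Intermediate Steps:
Y = 2*sqrt(2) (Y = sqrt(8) = 2*sqrt(2) ≈ 2.8284)
B(q) = q**3
k = 446 (k = -4 + 2*225 = -4 + 450 = 446)
M = -231
(k + M) + (-13 + B(Y)) = (446 - 231) + (-13 + (2*sqrt(2))**3) = 215 + (-13 + 16*sqrt(2)) = 202 + 16*sqrt(2)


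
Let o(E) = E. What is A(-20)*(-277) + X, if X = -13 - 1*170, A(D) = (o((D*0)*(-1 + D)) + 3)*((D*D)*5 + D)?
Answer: -1645563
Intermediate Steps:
A(D) = 3*D + 15*D² (A(D) = ((D*0)*(-1 + D) + 3)*((D*D)*5 + D) = (0*(-1 + D) + 3)*(D²*5 + D) = (0 + 3)*(5*D² + D) = 3*(D + 5*D²) = 3*D + 15*D²)
X = -183 (X = -13 - 170 = -183)
A(-20)*(-277) + X = (3*(-20)*(1 + 5*(-20)))*(-277) - 183 = (3*(-20)*(1 - 100))*(-277) - 183 = (3*(-20)*(-99))*(-277) - 183 = 5940*(-277) - 183 = -1645380 - 183 = -1645563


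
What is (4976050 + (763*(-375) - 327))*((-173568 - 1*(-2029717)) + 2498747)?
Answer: 20422711571808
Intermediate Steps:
(4976050 + (763*(-375) - 327))*((-173568 - 1*(-2029717)) + 2498747) = (4976050 + (-286125 - 327))*((-173568 + 2029717) + 2498747) = (4976050 - 286452)*(1856149 + 2498747) = 4689598*4354896 = 20422711571808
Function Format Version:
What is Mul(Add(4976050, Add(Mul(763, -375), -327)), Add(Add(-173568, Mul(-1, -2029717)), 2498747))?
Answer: 20422711571808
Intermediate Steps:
Mul(Add(4976050, Add(Mul(763, -375), -327)), Add(Add(-173568, Mul(-1, -2029717)), 2498747)) = Mul(Add(4976050, Add(-286125, -327)), Add(Add(-173568, 2029717), 2498747)) = Mul(Add(4976050, -286452), Add(1856149, 2498747)) = Mul(4689598, 4354896) = 20422711571808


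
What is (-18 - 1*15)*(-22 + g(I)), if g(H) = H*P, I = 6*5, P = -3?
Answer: 3696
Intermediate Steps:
I = 30
g(H) = -3*H (g(H) = H*(-3) = -3*H)
(-18 - 1*15)*(-22 + g(I)) = (-18 - 1*15)*(-22 - 3*30) = (-18 - 15)*(-22 - 90) = -33*(-112) = 3696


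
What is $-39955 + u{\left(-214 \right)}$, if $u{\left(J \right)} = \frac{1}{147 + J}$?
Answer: $- \frac{2676986}{67} \approx -39955.0$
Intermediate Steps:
$-39955 + u{\left(-214 \right)} = -39955 + \frac{1}{147 - 214} = -39955 + \frac{1}{-67} = -39955 - \frac{1}{67} = - \frac{2676986}{67}$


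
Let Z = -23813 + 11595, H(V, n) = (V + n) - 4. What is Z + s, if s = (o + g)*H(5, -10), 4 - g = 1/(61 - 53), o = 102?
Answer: -105367/8 ≈ -13171.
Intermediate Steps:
H(V, n) = -4 + V + n
g = 31/8 (g = 4 - 1/(61 - 53) = 4 - 1/8 = 4 - 1*⅛ = 4 - ⅛ = 31/8 ≈ 3.8750)
s = -7623/8 (s = (102 + 31/8)*(-4 + 5 - 10) = (847/8)*(-9) = -7623/8 ≈ -952.88)
Z = -12218
Z + s = -12218 - 7623/8 = -105367/8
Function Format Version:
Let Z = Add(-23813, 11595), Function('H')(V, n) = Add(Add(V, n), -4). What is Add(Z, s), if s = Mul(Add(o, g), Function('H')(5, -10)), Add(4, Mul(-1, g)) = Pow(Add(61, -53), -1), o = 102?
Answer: Rational(-105367, 8) ≈ -13171.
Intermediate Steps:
Function('H')(V, n) = Add(-4, V, n)
g = Rational(31, 8) (g = Add(4, Mul(-1, Pow(Add(61, -53), -1))) = Add(4, Mul(-1, Pow(8, -1))) = Add(4, Mul(-1, Rational(1, 8))) = Add(4, Rational(-1, 8)) = Rational(31, 8) ≈ 3.8750)
s = Rational(-7623, 8) (s = Mul(Add(102, Rational(31, 8)), Add(-4, 5, -10)) = Mul(Rational(847, 8), -9) = Rational(-7623, 8) ≈ -952.88)
Z = -12218
Add(Z, s) = Add(-12218, Rational(-7623, 8)) = Rational(-105367, 8)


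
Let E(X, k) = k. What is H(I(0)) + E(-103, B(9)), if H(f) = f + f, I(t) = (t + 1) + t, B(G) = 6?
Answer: 8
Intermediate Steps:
I(t) = 1 + 2*t (I(t) = (1 + t) + t = 1 + 2*t)
H(f) = 2*f
H(I(0)) + E(-103, B(9)) = 2*(1 + 2*0) + 6 = 2*(1 + 0) + 6 = 2*1 + 6 = 2 + 6 = 8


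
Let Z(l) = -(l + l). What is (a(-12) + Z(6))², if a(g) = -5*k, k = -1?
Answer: 49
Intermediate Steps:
a(g) = 5 (a(g) = -5*(-1) = 5)
Z(l) = -2*l
(a(-12) + Z(6))² = (5 - 2*6)² = (5 - 12)² = (-7)² = 49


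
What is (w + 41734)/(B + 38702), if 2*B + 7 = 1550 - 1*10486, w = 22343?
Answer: 128154/68461 ≈ 1.8719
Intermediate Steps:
B = -8943/2 (B = -7/2 + (1550 - 1*10486)/2 = -7/2 + (1550 - 10486)/2 = -7/2 + (½)*(-8936) = -7/2 - 4468 = -8943/2 ≈ -4471.5)
(w + 41734)/(B + 38702) = (22343 + 41734)/(-8943/2 + 38702) = 64077/(68461/2) = 64077*(2/68461) = 128154/68461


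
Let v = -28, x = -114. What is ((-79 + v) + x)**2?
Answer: 48841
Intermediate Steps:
((-79 + v) + x)**2 = ((-79 - 28) - 114)**2 = (-107 - 114)**2 = (-221)**2 = 48841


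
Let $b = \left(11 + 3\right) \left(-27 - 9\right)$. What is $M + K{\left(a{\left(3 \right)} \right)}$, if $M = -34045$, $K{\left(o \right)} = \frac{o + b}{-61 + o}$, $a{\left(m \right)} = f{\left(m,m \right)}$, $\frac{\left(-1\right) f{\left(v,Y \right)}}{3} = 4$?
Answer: $- \frac{2484769}{73} \approx -34038.0$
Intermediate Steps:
$f{\left(v,Y \right)} = -12$ ($f{\left(v,Y \right)} = \left(-3\right) 4 = -12$)
$a{\left(m \right)} = -12$
$b = -504$ ($b = 14 \left(-36\right) = -504$)
$K{\left(o \right)} = \frac{-504 + o}{-61 + o}$ ($K{\left(o \right)} = \frac{o - 504}{-61 + o} = \frac{-504 + o}{-61 + o}$)
$M + K{\left(a{\left(3 \right)} \right)} = -34045 + \frac{-504 - 12}{-61 - 12} = -34045 + \frac{1}{-73} \left(-516\right) = -34045 - - \frac{516}{73} = -34045 + \frac{516}{73} = - \frac{2484769}{73}$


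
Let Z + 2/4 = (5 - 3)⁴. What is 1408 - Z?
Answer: 2785/2 ≈ 1392.5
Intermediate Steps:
Z = 31/2 (Z = -½ + (5 - 3)⁴ = -½ + 2⁴ = -½ + 16 = 31/2 ≈ 15.500)
1408 - Z = 1408 - 1*31/2 = 1408 - 31/2 = 2785/2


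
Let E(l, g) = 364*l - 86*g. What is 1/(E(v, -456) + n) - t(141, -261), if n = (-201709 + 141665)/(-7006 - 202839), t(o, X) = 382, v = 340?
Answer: -13064307638003/34199758764 ≈ -382.00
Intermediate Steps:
E(l, g) = -86*g + 364*l
n = 60044/209845 (n = -60044/(-209845) = -60044*(-1/209845) = 60044/209845 ≈ 0.28614)
1/(E(v, -456) + n) - t(141, -261) = 1/((-86*(-456) + 364*340) + 60044/209845) - 1*382 = 1/((39216 + 123760) + 60044/209845) - 382 = 1/(162976 + 60044/209845) - 382 = 1/(34199758764/209845) - 382 = 209845/34199758764 - 382 = -13064307638003/34199758764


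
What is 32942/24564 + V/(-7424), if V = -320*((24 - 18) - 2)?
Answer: 539069/356178 ≈ 1.5135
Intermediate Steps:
V = -1280 (V = -320*(6 - 2) = -320*4 = -1280)
32942/24564 + V/(-7424) = 32942/24564 - 1280/(-7424) = 32942*(1/24564) - 1280*(-1/7424) = 16471/12282 + 5/29 = 539069/356178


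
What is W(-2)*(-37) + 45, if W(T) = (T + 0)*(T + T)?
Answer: -251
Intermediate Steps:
W(T) = 2*T**2 (W(T) = T*(2*T) = 2*T**2)
W(-2)*(-37) + 45 = (2*(-2)**2)*(-37) + 45 = (2*4)*(-37) + 45 = 8*(-37) + 45 = -296 + 45 = -251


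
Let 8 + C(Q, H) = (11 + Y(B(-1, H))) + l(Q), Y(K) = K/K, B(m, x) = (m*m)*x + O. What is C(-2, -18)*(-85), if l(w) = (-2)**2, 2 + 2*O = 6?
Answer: -680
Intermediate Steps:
O = 2 (O = -1 + (1/2)*6 = -1 + 3 = 2)
B(m, x) = 2 + x*m**2 (B(m, x) = (m*m)*x + 2 = m**2*x + 2 = x*m**2 + 2 = 2 + x*m**2)
Y(K) = 1
l(w) = 4
C(Q, H) = 8 (C(Q, H) = -8 + ((11 + 1) + 4) = -8 + (12 + 4) = -8 + 16 = 8)
C(-2, -18)*(-85) = 8*(-85) = -680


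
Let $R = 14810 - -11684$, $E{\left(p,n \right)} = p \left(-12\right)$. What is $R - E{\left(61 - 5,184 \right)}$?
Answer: $27166$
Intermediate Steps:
$E{\left(p,n \right)} = - 12 p$
$R = 26494$ ($R = 14810 + 11684 = 26494$)
$R - E{\left(61 - 5,184 \right)} = 26494 - - 12 \left(61 - 5\right) = 26494 - \left(-12\right) 56 = 26494 - -672 = 26494 + 672 = 27166$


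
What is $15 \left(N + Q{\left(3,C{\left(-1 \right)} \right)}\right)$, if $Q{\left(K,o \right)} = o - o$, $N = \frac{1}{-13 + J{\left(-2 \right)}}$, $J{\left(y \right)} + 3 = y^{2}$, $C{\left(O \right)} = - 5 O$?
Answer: $- \frac{5}{4} \approx -1.25$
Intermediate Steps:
$J{\left(y \right)} = -3 + y^{2}$
$N = - \frac{1}{12}$ ($N = \frac{1}{-13 - \left(3 - \left(-2\right)^{2}\right)} = \frac{1}{-13 + \left(-3 + 4\right)} = \frac{1}{-13 + 1} = \frac{1}{-12} = - \frac{1}{12} \approx -0.083333$)
$Q{\left(K,o \right)} = 0$
$15 \left(N + Q{\left(3,C{\left(-1 \right)} \right)}\right) = 15 \left(- \frac{1}{12} + 0\right) = 15 \left(- \frac{1}{12}\right) = - \frac{5}{4}$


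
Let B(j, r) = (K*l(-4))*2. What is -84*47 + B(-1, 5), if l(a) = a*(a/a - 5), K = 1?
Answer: -3916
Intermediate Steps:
l(a) = -4*a (l(a) = a*(1 - 5) = a*(-4) = -4*a)
B(j, r) = 32 (B(j, r) = (1*(-4*(-4)))*2 = (1*16)*2 = 16*2 = 32)
-84*47 + B(-1, 5) = -84*47 + 32 = -3948 + 32 = -3916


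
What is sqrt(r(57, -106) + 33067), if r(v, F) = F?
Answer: sqrt(32961) ≈ 181.55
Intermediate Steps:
sqrt(r(57, -106) + 33067) = sqrt(-106 + 33067) = sqrt(32961)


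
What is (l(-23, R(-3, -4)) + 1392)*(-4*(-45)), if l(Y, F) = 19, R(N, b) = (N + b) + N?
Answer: 253980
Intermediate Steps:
R(N, b) = b + 2*N
(l(-23, R(-3, -4)) + 1392)*(-4*(-45)) = (19 + 1392)*(-4*(-45)) = 1411*180 = 253980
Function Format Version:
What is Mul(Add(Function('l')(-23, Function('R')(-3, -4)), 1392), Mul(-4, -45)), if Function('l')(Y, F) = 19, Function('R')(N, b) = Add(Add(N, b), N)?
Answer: 253980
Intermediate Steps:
Function('R')(N, b) = Add(b, Mul(2, N))
Mul(Add(Function('l')(-23, Function('R')(-3, -4)), 1392), Mul(-4, -45)) = Mul(Add(19, 1392), Mul(-4, -45)) = Mul(1411, 180) = 253980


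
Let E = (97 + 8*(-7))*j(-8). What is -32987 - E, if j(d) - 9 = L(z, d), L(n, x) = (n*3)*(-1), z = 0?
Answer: -33356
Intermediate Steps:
L(n, x) = -3*n (L(n, x) = (3*n)*(-1) = -3*n)
j(d) = 9 (j(d) = 9 - 3*0 = 9 + 0 = 9)
E = 369 (E = (97 + 8*(-7))*9 = (97 - 56)*9 = 41*9 = 369)
-32987 - E = -32987 - 1*369 = -32987 - 369 = -33356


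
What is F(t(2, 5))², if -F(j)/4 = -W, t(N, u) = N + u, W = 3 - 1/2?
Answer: 100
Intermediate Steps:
W = 5/2 (W = 3 - 1*½ = 3 - ½ = 5/2 ≈ 2.5000)
F(j) = 10 (F(j) = -(-4)*5/2 = -4*(-5/2) = 10)
F(t(2, 5))² = 10² = 100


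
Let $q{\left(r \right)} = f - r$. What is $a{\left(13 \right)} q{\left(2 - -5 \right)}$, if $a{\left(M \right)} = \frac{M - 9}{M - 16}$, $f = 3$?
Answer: $\frac{16}{3} \approx 5.3333$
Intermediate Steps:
$a{\left(M \right)} = \frac{-9 + M}{-16 + M}$
$q{\left(r \right)} = 3 - r$
$a{\left(13 \right)} q{\left(2 - -5 \right)} = \frac{-9 + 13}{-16 + 13} \left(3 - \left(2 - -5\right)\right) = \frac{1}{-3} \cdot 4 \left(3 - \left(2 + 5\right)\right) = \left(- \frac{1}{3}\right) 4 \left(3 - 7\right) = - \frac{4 \left(3 - 7\right)}{3} = \left(- \frac{4}{3}\right) \left(-4\right) = \frac{16}{3}$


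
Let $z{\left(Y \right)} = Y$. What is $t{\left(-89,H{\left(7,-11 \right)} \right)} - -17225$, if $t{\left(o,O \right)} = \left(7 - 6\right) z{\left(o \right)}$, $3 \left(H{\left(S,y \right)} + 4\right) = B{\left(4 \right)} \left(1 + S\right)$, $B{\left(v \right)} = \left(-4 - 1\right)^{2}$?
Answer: $17136$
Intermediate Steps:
$B{\left(v \right)} = 25$ ($B{\left(v \right)} = \left(-5\right)^{2} = 25$)
$H{\left(S,y \right)} = \frac{13}{3} + \frac{25 S}{3}$ ($H{\left(S,y \right)} = -4 + \frac{25 \left(1 + S\right)}{3} = -4 + \frac{25 + 25 S}{3} = -4 + \left(\frac{25}{3} + \frac{25 S}{3}\right) = \frac{13}{3} + \frac{25 S}{3}$)
$t{\left(o,O \right)} = o$ ($t{\left(o,O \right)} = \left(7 - 6\right) o = 1 o = o$)
$t{\left(-89,H{\left(7,-11 \right)} \right)} - -17225 = -89 - -17225 = -89 + 17225 = 17136$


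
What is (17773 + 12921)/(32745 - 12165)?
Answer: 15347/10290 ≈ 1.4914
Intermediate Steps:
(17773 + 12921)/(32745 - 12165) = 30694/20580 = 30694*(1/20580) = 15347/10290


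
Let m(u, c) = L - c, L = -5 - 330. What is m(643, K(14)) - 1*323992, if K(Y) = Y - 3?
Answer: -324338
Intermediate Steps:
K(Y) = -3 + Y
L = -335
m(u, c) = -335 - c
m(643, K(14)) - 1*323992 = (-335 - (-3 + 14)) - 1*323992 = (-335 - 1*11) - 323992 = (-335 - 11) - 323992 = -346 - 323992 = -324338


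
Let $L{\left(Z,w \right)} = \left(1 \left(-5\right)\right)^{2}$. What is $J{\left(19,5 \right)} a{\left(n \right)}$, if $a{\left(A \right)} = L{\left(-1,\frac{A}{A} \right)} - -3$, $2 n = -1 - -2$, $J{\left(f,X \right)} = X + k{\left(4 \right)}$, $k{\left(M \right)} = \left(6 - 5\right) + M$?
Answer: $280$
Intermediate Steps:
$k{\left(M \right)} = 1 + M$
$L{\left(Z,w \right)} = 25$ ($L{\left(Z,w \right)} = \left(-5\right)^{2} = 25$)
$J{\left(f,X \right)} = 5 + X$ ($J{\left(f,X \right)} = X + \left(1 + 4\right) = X + 5 = 5 + X$)
$n = \frac{1}{2}$ ($n = \frac{-1 - -2}{2} = \frac{-1 + 2}{2} = \frac{1}{2} \cdot 1 = \frac{1}{2} \approx 0.5$)
$a{\left(A \right)} = 28$ ($a{\left(A \right)} = 25 - -3 = 25 + 3 = 28$)
$J{\left(19,5 \right)} a{\left(n \right)} = \left(5 + 5\right) 28 = 10 \cdot 28 = 280$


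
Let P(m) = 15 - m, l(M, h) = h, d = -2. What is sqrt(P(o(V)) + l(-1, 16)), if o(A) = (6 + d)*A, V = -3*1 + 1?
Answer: sqrt(39) ≈ 6.2450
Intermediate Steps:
V = -2 (V = -3 + 1 = -2)
o(A) = 4*A (o(A) = (6 - 2)*A = 4*A)
sqrt(P(o(V)) + l(-1, 16)) = sqrt((15 - 4*(-2)) + 16) = sqrt((15 - 1*(-8)) + 16) = sqrt((15 + 8) + 16) = sqrt(23 + 16) = sqrt(39)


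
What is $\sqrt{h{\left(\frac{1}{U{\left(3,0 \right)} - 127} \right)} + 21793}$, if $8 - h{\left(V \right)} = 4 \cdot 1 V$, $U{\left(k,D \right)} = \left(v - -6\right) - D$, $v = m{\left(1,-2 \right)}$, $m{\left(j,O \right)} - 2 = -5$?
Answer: $\frac{2 \sqrt{5237698}}{31} \approx 147.65$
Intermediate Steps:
$m{\left(j,O \right)} = -3$ ($m{\left(j,O \right)} = 2 - 5 = -3$)
$v = -3$
$U{\left(k,D \right)} = 3 - D$ ($U{\left(k,D \right)} = \left(-3 - -6\right) - D = \left(-3 + 6\right) - D = 3 - D$)
$h{\left(V \right)} = 8 - 4 V$ ($h{\left(V \right)} = 8 - 4 \cdot 1 V = 8 - 4 V$)
$\sqrt{h{\left(\frac{1}{U{\left(3,0 \right)} - 127} \right)} + 21793} = \sqrt{\left(8 - \frac{4}{\left(3 - 0\right) - 127}\right) + 21793} = \sqrt{\left(8 - \frac{4}{\left(3 + 0\right) - 127}\right) + 21793} = \sqrt{\left(8 - \frac{4}{3 - 127}\right) + 21793} = \sqrt{\left(8 - \frac{4}{-124}\right) + 21793} = \sqrt{\left(8 - - \frac{1}{31}\right) + 21793} = \sqrt{\left(8 + \frac{1}{31}\right) + 21793} = \sqrt{\frac{249}{31} + 21793} = \sqrt{\frac{675832}{31}} = \frac{2 \sqrt{5237698}}{31}$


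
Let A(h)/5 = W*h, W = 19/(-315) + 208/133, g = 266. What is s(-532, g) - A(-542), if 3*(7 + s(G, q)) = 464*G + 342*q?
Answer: -57325445/1197 ≈ -47891.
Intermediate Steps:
W = 8999/5985 (W = 19*(-1/315) + 208*(1/133) = -19/315 + 208/133 = 8999/5985 ≈ 1.5036)
s(G, q) = -7 + 114*q + 464*G/3 (s(G, q) = -7 + (464*G + 342*q)/3 = -7 + (342*q + 464*G)/3 = -7 + (114*q + 464*G/3) = -7 + 114*q + 464*G/3)
A(h) = 8999*h/1197 (A(h) = 5*(8999*h/5985) = 8999*h/1197)
s(-532, g) - A(-542) = (-7 + 114*266 + (464/3)*(-532)) - 8999*(-542)/1197 = (-7 + 30324 - 246848/3) - 1*(-4877458/1197) = -155897/3 + 4877458/1197 = -57325445/1197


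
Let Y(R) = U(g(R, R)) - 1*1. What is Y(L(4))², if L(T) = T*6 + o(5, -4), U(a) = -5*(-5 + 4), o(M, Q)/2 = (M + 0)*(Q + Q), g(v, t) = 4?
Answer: 16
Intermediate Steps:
o(M, Q) = 4*M*Q (o(M, Q) = 2*((M + 0)*(Q + Q)) = 2*(M*(2*Q)) = 2*(2*M*Q) = 4*M*Q)
U(a) = 5 (U(a) = -5*(-1) = 5)
L(T) = -80 + 6*T (L(T) = T*6 + 4*5*(-4) = 6*T - 80 = -80 + 6*T)
Y(R) = 4 (Y(R) = 5 - 1*1 = 5 - 1 = 4)
Y(L(4))² = 4² = 16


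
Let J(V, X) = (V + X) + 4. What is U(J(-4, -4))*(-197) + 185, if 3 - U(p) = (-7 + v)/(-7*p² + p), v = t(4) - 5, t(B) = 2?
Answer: -22563/58 ≈ -389.02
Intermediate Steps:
v = -3 (v = 2 - 5 = -3)
J(V, X) = 4 + V + X
U(p) = 3 + 10/(p - 7*p²) (U(p) = 3 - (-7 - 3)/(-7*p² + p) = 3 - (-10)/(p - 7*p²) = 3 + 10/(p - 7*p²))
U(J(-4, -4))*(-197) + 185 = ((-10 - 3*(4 - 4 - 4) + 21*(4 - 4 - 4)²)/((4 - 4 - 4)*(-1 + 7*(4 - 4 - 4))))*(-197) + 185 = ((-10 - 3*(-4) + 21*(-4)²)/((-4)*(-1 + 7*(-4))))*(-197) + 185 = -(-10 + 12 + 21*16)/(4*(-1 - 28))*(-197) + 185 = -¼*(-10 + 12 + 336)/(-29)*(-197) + 185 = -¼*(-1/29)*338*(-197) + 185 = (169/58)*(-197) + 185 = -33293/58 + 185 = -22563/58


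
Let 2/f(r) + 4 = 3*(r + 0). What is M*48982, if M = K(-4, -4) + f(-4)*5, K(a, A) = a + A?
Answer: -1689879/4 ≈ -4.2247e+5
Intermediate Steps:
K(a, A) = A + a
f(r) = 2/(-4 + 3*r) (f(r) = 2/(-4 + 3*(r + 0)) = 2/(-4 + 3*r))
M = -69/8 (M = (-4 - 4) + (2/(-4 + 3*(-4)))*5 = -8 + (2/(-4 - 12))*5 = -8 + (2/(-16))*5 = -8 + (2*(-1/16))*5 = -8 - ⅛*5 = -8 - 5/8 = -69/8 ≈ -8.6250)
M*48982 = -69/8*48982 = -1689879/4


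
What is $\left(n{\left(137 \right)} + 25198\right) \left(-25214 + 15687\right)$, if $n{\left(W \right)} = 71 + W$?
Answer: $-242042962$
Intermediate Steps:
$\left(n{\left(137 \right)} + 25198\right) \left(-25214 + 15687\right) = \left(\left(71 + 137\right) + 25198\right) \left(-25214 + 15687\right) = \left(208 + 25198\right) \left(-9527\right) = 25406 \left(-9527\right) = -242042962$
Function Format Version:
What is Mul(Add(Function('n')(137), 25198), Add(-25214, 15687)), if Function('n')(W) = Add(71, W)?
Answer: -242042962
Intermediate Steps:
Mul(Add(Function('n')(137), 25198), Add(-25214, 15687)) = Mul(Add(Add(71, 137), 25198), Add(-25214, 15687)) = Mul(Add(208, 25198), -9527) = Mul(25406, -9527) = -242042962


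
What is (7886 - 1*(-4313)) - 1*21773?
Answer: -9574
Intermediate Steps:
(7886 - 1*(-4313)) - 1*21773 = (7886 + 4313) - 21773 = 12199 - 21773 = -9574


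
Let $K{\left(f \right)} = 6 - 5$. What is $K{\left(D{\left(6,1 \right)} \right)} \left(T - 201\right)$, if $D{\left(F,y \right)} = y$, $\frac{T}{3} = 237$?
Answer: $510$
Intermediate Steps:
$T = 711$ ($T = 3 \cdot 237 = 711$)
$K{\left(f \right)} = 1$
$K{\left(D{\left(6,1 \right)} \right)} \left(T - 201\right) = 1 \left(711 - 201\right) = 1 \cdot 510 = 510$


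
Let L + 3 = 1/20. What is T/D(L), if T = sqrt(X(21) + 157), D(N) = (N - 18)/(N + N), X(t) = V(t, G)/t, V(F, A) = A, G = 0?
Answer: 118*sqrt(157)/419 ≈ 3.5287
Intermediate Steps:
X(t) = 0 (X(t) = 0/t = 0)
L = -59/20 (L = -3 + 1/20 = -59/20 ≈ -2.9500)
D(N) = (-18 + N)/(2*N) (D(N) = (-18 + N)/((2*N)) = (-18 + N)*(1/(2*N)) = (-18 + N)/(2*N))
T = sqrt(157) (T = sqrt(0 + 157) = sqrt(157) ≈ 12.530)
T/D(L) = sqrt(157)/(((-18 - 59/20)/(2*(-59/20)))) = sqrt(157)/(((1/2)*(-20/59)*(-419/20))) = sqrt(157)/(419/118) = sqrt(157)*(118/419) = 118*sqrt(157)/419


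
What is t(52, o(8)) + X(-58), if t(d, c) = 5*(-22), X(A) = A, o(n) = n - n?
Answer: -168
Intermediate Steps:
o(n) = 0
t(d, c) = -110
t(52, o(8)) + X(-58) = -110 - 58 = -168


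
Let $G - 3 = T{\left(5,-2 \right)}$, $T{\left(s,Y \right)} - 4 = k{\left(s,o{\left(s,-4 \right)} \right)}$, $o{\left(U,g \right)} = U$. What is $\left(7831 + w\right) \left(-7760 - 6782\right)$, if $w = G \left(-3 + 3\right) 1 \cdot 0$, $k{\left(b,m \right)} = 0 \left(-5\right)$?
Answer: $-113878402$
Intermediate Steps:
$k{\left(b,m \right)} = 0$
$T{\left(s,Y \right)} = 4$ ($T{\left(s,Y \right)} = 4 + 0 = 4$)
$G = 7$ ($G = 3 + 4 = 7$)
$w = 0$ ($w = 7 \left(-3 + 3\right) 1 \cdot 0 = 7 \cdot 0 \cdot 0 = 7 \cdot 0 = 0$)
$\left(7831 + w\right) \left(-7760 - 6782\right) = \left(7831 + 0\right) \left(-7760 - 6782\right) = 7831 \left(-14542\right) = -113878402$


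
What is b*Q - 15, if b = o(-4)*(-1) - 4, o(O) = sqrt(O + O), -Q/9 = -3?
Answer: -123 - 54*I*sqrt(2) ≈ -123.0 - 76.368*I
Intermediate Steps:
Q = 27 (Q = -9*(-3) = 27)
o(O) = sqrt(2)*sqrt(O) (o(O) = sqrt(2*O) = sqrt(2)*sqrt(O))
b = -4 - 2*I*sqrt(2) (b = (sqrt(2)*sqrt(-4))*(-1) - 4 = (sqrt(2)*(2*I))*(-1) - 4 = (2*I*sqrt(2))*(-1) - 4 = -2*I*sqrt(2) - 4 = -4 - 2*I*sqrt(2) ≈ -4.0 - 2.8284*I)
b*Q - 15 = (-4 - 2*I*sqrt(2))*27 - 15 = (-108 - 54*I*sqrt(2)) - 15 = -123 - 54*I*sqrt(2)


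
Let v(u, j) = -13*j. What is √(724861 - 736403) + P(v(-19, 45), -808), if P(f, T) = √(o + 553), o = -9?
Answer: 4*√34 + I*√11542 ≈ 23.324 + 107.43*I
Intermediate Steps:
P(f, T) = 4*√34 (P(f, T) = √(-9 + 553) = √544 = 4*√34)
√(724861 - 736403) + P(v(-19, 45), -808) = √(724861 - 736403) + 4*√34 = √(-11542) + 4*√34 = I*√11542 + 4*√34 = 4*√34 + I*√11542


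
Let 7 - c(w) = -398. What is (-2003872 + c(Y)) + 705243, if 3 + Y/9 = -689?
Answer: -1298224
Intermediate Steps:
Y = -6228 (Y = -27 + 9*(-689) = -27 - 6201 = -6228)
c(w) = 405 (c(w) = 7 - 1*(-398) = 7 + 398 = 405)
(-2003872 + c(Y)) + 705243 = (-2003872 + 405) + 705243 = -2003467 + 705243 = -1298224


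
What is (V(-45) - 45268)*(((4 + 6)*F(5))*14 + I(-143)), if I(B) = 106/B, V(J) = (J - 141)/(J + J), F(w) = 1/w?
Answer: -2646699122/2145 ≈ -1.2339e+6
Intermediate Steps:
V(J) = (-141 + J)/(2*J) (V(J) = (-141 + J)/((2*J)) = (-141 + J)*(1/(2*J)) = (-141 + J)/(2*J))
(V(-45) - 45268)*(((4 + 6)*F(5))*14 + I(-143)) = ((1/2)*(-141 - 45)/(-45) - 45268)*(((4 + 6)/5)*14 + 106/(-143)) = ((1/2)*(-1/45)*(-186) - 45268)*((10*(1/5))*14 + 106*(-1/143)) = (31/15 - 45268)*(2*14 - 106/143) = -678989*(28 - 106/143)/15 = -678989/15*3898/143 = -2646699122/2145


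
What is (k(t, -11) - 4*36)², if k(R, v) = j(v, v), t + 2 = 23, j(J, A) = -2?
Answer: 21316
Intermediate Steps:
t = 21 (t = -2 + 23 = 21)
k(R, v) = -2
(k(t, -11) - 4*36)² = (-2 - 4*36)² = (-2 - 144)² = (-146)² = 21316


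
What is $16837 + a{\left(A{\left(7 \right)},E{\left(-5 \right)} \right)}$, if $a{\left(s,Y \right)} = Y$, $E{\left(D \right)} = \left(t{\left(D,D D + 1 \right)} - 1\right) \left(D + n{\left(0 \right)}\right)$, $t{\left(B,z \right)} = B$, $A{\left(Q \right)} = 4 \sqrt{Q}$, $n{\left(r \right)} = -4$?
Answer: $16891$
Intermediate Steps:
$E{\left(D \right)} = \left(-1 + D\right) \left(-4 + D\right)$ ($E{\left(D \right)} = \left(D - 1\right) \left(D - 4\right) = \left(-1 + D\right) \left(-4 + D\right)$)
$16837 + a{\left(A{\left(7 \right)},E{\left(-5 \right)} \right)} = 16837 + \left(4 + \left(-5\right)^{2} - -25\right) = 16837 + \left(4 + 25 + 25\right) = 16837 + 54 = 16891$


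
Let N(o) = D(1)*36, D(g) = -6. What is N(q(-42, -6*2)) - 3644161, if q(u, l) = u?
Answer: -3644377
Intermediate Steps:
N(o) = -216 (N(o) = -6*36 = -216)
N(q(-42, -6*2)) - 3644161 = -216 - 3644161 = -3644377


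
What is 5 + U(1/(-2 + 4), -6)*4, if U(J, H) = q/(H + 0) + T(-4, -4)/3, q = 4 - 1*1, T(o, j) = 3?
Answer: 7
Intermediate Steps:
q = 3 (q = 4 - 1 = 3)
U(J, H) = 1 + 3/H (U(J, H) = 3/(H + 0) + 3/3 = 3/H + 3*(⅓) = 3/H + 1 = 1 + 3/H)
5 + U(1/(-2 + 4), -6)*4 = 5 + ((3 - 6)/(-6))*4 = 5 - ⅙*(-3)*4 = 5 + (½)*4 = 5 + 2 = 7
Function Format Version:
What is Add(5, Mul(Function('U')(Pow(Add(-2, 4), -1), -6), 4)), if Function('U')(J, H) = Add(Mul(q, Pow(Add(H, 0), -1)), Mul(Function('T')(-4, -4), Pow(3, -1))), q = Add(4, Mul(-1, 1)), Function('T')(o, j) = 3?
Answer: 7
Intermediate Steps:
q = 3 (q = Add(4, -1) = 3)
Function('U')(J, H) = Add(1, Mul(3, Pow(H, -1))) (Function('U')(J, H) = Add(Mul(3, Pow(Add(H, 0), -1)), Mul(3, Pow(3, -1))) = Add(Mul(3, Pow(H, -1)), Mul(3, Rational(1, 3))) = Add(Mul(3, Pow(H, -1)), 1) = Add(1, Mul(3, Pow(H, -1))))
Add(5, Mul(Function('U')(Pow(Add(-2, 4), -1), -6), 4)) = Add(5, Mul(Mul(Pow(-6, -1), Add(3, -6)), 4)) = Add(5, Mul(Mul(Rational(-1, 6), -3), 4)) = Add(5, Mul(Rational(1, 2), 4)) = Add(5, 2) = 7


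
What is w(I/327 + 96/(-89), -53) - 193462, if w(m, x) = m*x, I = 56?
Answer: -5628924962/29103 ≈ -1.9341e+5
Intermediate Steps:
w(I/327 + 96/(-89), -53) - 193462 = (56/327 + 96/(-89))*(-53) - 193462 = (56*(1/327) + 96*(-1/89))*(-53) - 193462 = (56/327 - 96/89)*(-53) - 193462 = -26408/29103*(-53) - 193462 = 1399624/29103 - 193462 = -5628924962/29103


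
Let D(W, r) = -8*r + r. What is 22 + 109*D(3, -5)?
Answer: 3837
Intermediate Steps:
D(W, r) = -7*r
22 + 109*D(3, -5) = 22 + 109*(-7*(-5)) = 22 + 109*35 = 22 + 3815 = 3837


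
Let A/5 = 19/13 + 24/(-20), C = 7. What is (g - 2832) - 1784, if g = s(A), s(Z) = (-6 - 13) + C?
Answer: -4628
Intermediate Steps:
A = 17/13 (A = 5*(19/13 + 24/(-20)) = 5*(19*(1/13) + 24*(-1/20)) = 5*(19/13 - 6/5) = 5*(17/65) = 17/13 ≈ 1.3077)
s(Z) = -12 (s(Z) = (-6 - 13) + 7 = -19 + 7 = -12)
g = -12
(g - 2832) - 1784 = (-12 - 2832) - 1784 = -2844 - 1784 = -4628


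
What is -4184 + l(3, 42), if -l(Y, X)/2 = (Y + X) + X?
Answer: -4358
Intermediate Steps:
l(Y, X) = -4*X - 2*Y (l(Y, X) = -2*((Y + X) + X) = -2*((X + Y) + X) = -2*(Y + 2*X) = -4*X - 2*Y)
-4184 + l(3, 42) = -4184 + (-4*42 - 2*3) = -4184 + (-168 - 6) = -4184 - 174 = -4358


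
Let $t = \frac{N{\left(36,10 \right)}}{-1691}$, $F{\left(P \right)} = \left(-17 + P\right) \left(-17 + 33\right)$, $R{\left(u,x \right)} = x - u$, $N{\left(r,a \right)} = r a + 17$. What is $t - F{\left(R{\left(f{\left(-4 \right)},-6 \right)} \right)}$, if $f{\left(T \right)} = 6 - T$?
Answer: $\frac{892471}{1691} \approx 527.78$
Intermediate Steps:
$N{\left(r,a \right)} = 17 + a r$ ($N{\left(r,a \right)} = a r + 17 = 17 + a r$)
$F{\left(P \right)} = -272 + 16 P$ ($F{\left(P \right)} = \left(-17 + P\right) 16 = -272 + 16 P$)
$t = - \frac{377}{1691}$ ($t = \frac{17 + 10 \cdot 36}{-1691} = \left(17 + 360\right) \left(- \frac{1}{1691}\right) = 377 \left(- \frac{1}{1691}\right) = - \frac{377}{1691} \approx -0.22294$)
$t - F{\left(R{\left(f{\left(-4 \right)},-6 \right)} \right)} = - \frac{377}{1691} - \left(-272 + 16 \left(-6 - \left(6 - -4\right)\right)\right) = - \frac{377}{1691} - \left(-272 + 16 \left(-6 - \left(6 + 4\right)\right)\right) = - \frac{377}{1691} - \left(-272 + 16 \left(-6 - 10\right)\right) = - \frac{377}{1691} - \left(-272 + 16 \left(-16\right)\right) = - \frac{377}{1691} - \left(-272 - 256\right) = - \frac{377}{1691} - -528 = - \frac{377}{1691} + 528 = \frac{892471}{1691}$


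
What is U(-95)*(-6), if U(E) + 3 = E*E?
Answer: -54132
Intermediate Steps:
U(E) = -3 + E² (U(E) = -3 + E*E = -3 + E²)
U(-95)*(-6) = (-3 + (-95)²)*(-6) = (-3 + 9025)*(-6) = 9022*(-6) = -54132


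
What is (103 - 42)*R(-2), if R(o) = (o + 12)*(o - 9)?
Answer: -6710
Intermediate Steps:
R(o) = (-9 + o)*(12 + o) (R(o) = (12 + o)*(-9 + o) = (-9 + o)*(12 + o))
(103 - 42)*R(-2) = (103 - 42)*(-108 + (-2)² + 3*(-2)) = 61*(-108 + 4 - 6) = 61*(-110) = -6710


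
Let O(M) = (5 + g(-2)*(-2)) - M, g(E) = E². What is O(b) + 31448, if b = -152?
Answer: 31597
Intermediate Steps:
O(M) = -3 - M (O(M) = (5 + (-2)²*(-2)) - M = (5 + 4*(-2)) - M = (5 - 8) - M = -3 - M)
O(b) + 31448 = (-3 - 1*(-152)) + 31448 = (-3 + 152) + 31448 = 149 + 31448 = 31597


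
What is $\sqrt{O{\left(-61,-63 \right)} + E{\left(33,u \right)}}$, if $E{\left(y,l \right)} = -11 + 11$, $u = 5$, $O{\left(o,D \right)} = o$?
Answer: $i \sqrt{61} \approx 7.8102 i$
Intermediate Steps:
$E{\left(y,l \right)} = 0$
$\sqrt{O{\left(-61,-63 \right)} + E{\left(33,u \right)}} = \sqrt{-61 + 0} = \sqrt{-61} = i \sqrt{61}$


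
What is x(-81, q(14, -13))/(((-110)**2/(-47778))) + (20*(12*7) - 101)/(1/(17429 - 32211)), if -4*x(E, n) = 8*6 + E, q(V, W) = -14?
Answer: -51349783267/2200 ≈ -2.3341e+7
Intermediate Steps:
x(E, n) = -12 - E/4 (x(E, n) = -(8*6 + E)/4 = -(48 + E)/4 = -12 - E/4)
x(-81, q(14, -13))/(((-110)**2/(-47778))) + (20*(12*7) - 101)/(1/(17429 - 32211)) = (-12 - 1/4*(-81))/(((-110)**2/(-47778))) + (20*(12*7) - 101)/(1/(17429 - 32211)) = (-12 + 81/4)/((12100*(-1/47778))) + (20*84 - 101)/(1/(-14782)) = 33/(4*(-6050/23889)) + (1680 - 101)/(-1/14782) = (33/4)*(-23889/6050) + 1579*(-14782) = -71667/2200 - 23340778 = -51349783267/2200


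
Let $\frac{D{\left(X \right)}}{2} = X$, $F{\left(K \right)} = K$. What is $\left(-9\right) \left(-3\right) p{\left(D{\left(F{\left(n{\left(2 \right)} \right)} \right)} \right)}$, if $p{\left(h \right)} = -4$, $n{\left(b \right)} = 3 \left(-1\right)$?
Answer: $-108$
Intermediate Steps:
$n{\left(b \right)} = -3$
$D{\left(X \right)} = 2 X$
$\left(-9\right) \left(-3\right) p{\left(D{\left(F{\left(n{\left(2 \right)} \right)} \right)} \right)} = \left(-9\right) \left(-3\right) \left(-4\right) = 27 \left(-4\right) = -108$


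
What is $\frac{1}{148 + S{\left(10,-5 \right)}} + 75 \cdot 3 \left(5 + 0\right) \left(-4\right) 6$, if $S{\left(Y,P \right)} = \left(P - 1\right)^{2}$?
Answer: $- \frac{4967999}{184} \approx -27000.0$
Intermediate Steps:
$S{\left(Y,P \right)} = \left(-1 + P\right)^{2}$
$\frac{1}{148 + S{\left(10,-5 \right)}} + 75 \cdot 3 \left(5 + 0\right) \left(-4\right) 6 = \frac{1}{148 + \left(-1 - 5\right)^{2}} + 75 \cdot 3 \left(5 + 0\right) \left(-4\right) 6 = \frac{1}{148 + \left(-6\right)^{2}} + 75 \cdot 3 \cdot 5 \left(-4\right) 6 = \frac{1}{148 + 36} + 75 \cdot 3 \left(-20\right) 6 = \frac{1}{184} + 75 \left(\left(-60\right) 6\right) = \frac{1}{184} + 75 \left(-360\right) = \frac{1}{184} - 27000 = - \frac{4967999}{184}$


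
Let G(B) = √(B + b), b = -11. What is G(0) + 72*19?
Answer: 1368 + I*√11 ≈ 1368.0 + 3.3166*I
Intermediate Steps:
G(B) = √(-11 + B) (G(B) = √(B - 11) = √(-11 + B))
G(0) + 72*19 = √(-11 + 0) + 72*19 = √(-11) + 1368 = I*√11 + 1368 = 1368 + I*√11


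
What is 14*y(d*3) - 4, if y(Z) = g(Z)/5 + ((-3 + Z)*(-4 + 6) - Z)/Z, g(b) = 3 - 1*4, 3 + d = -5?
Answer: 107/10 ≈ 10.700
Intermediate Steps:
d = -8 (d = -3 - 5 = -8)
g(b) = -1 (g(b) = 3 - 4 = -1)
y(Z) = -⅕ + (-6 + Z)/Z (y(Z) = -1/5 + ((-3 + Z)*(-4 + 6) - Z)/Z = -1*⅕ + ((-3 + Z)*2 - Z)/Z = -⅕ + ((-6 + 2*Z) - Z)/Z = -⅕ + (-6 + Z)/Z)
14*y(d*3) - 4 = 14*(⅘ - 6/((-8*3))) - 4 = 14*(⅘ - 6/(-24)) - 4 = 14*(⅘ - 6*(-1/24)) - 4 = 14*(⅘ + ¼) - 4 = 14*(21/20) - 4 = 147/10 - 4 = 107/10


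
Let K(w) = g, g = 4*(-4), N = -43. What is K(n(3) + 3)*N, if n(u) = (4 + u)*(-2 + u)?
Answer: 688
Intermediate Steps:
n(u) = (-2 + u)*(4 + u)
g = -16
K(w) = -16
K(n(3) + 3)*N = -16*(-43) = 688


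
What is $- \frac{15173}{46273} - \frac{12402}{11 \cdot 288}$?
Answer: $- \frac{34552545}{8144048} \approx -4.2427$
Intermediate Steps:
$- \frac{15173}{46273} - \frac{12402}{11 \cdot 288} = \left(-15173\right) \frac{1}{46273} - \frac{12402}{3168} = - \frac{15173}{46273} - \frac{689}{176} = - \frac{34552545}{8144048}$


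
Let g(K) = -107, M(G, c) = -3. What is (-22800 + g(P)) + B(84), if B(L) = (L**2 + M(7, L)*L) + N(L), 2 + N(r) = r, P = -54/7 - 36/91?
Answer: -16021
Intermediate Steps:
P = -738/91 (P = -54*1/7 - 36*1/91 = -54/7 - 36/91 = -738/91 ≈ -8.1099)
N(r) = -2 + r
B(L) = -2 + L**2 - 2*L (B(L) = (L**2 - 3*L) + (-2 + L) = -2 + L**2 - 2*L)
(-22800 + g(P)) + B(84) = (-22800 - 107) + (-2 + 84**2 - 2*84) = -22907 + (-2 + 7056 - 168) = -22907 + 6886 = -16021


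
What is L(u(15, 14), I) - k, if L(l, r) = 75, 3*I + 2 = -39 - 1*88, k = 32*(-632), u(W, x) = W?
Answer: 20299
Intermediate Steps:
k = -20224
I = -43 (I = -⅔ + (-39 - 1*88)/3 = -⅔ + (-39 - 88)/3 = -⅔ + (⅓)*(-127) = -⅔ - 127/3 = -43)
L(u(15, 14), I) - k = 75 - 1*(-20224) = 75 + 20224 = 20299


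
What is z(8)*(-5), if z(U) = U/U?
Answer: -5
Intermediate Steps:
z(U) = 1
z(8)*(-5) = 1*(-5) = -5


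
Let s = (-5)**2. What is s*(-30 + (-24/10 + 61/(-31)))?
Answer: -26635/31 ≈ -859.19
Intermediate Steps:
s = 25
s*(-30 + (-24/10 + 61/(-31))) = 25*(-30 + (-24/10 + 61/(-31))) = 25*(-30 + (-24*1/10 + 61*(-1/31))) = 25*(-30 + (-12/5 - 61/31)) = 25*(-30 - 677/155) = 25*(-5327/155) = -26635/31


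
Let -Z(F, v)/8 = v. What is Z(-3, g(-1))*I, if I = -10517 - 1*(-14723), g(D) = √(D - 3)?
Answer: -67296*I ≈ -67296.0*I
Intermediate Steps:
g(D) = √(-3 + D)
I = 4206 (I = -10517 + 14723 = 4206)
Z(F, v) = -8*v
Z(-3, g(-1))*I = -8*√(-3 - 1)*4206 = -16*I*4206 = -67296*I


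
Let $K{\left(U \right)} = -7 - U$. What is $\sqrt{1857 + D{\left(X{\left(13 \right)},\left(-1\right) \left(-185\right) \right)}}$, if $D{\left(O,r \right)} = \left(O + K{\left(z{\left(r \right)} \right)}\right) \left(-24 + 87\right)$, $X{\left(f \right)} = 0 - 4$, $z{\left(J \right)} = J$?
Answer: $i \sqrt{10491} \approx 102.43 i$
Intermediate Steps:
$X{\left(f \right)} = -4$
$D{\left(O,r \right)} = -441 - 63 r + 63 O$ ($D{\left(O,r \right)} = \left(O - \left(7 + r\right)\right) \left(-24 + 87\right) = \left(-7 + O - r\right) 63 = -441 - 63 r + 63 O$)
$\sqrt{1857 + D{\left(X{\left(13 \right)},\left(-1\right) \left(-185\right) \right)}} = \sqrt{1857 - \left(693 + 63 \left(-1\right) \left(-185\right)\right)} = \sqrt{1857 - 12348} = \sqrt{-10491} = i \sqrt{10491}$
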